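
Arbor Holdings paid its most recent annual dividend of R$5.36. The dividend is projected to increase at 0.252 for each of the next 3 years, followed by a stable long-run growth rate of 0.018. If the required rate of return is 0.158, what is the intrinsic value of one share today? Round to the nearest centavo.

Two-stage DDM. Project D₁…D_3 at 0.252, terminal growth 0.018, discount at r = 0.158.
D_1 = 6.7107
D_2 = 8.4018
D_3 = 10.5191
Terminal value at t=3: TV = D_4/(r−g) = 10.7084/(0.158−0.018) = 76.4887
P₀ = 6.7107/(1+0.158)^1 + 8.4018/(1+0.158)^2 + 10.5191/(1+0.158)^3 + 76.4887/(1+0.158)^3 = 68.0922

R$68.09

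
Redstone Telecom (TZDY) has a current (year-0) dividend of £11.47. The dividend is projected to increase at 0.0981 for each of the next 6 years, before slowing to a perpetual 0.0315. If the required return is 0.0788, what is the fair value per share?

£351.47

Two-stage DDM. Project D₁…D_6 at 0.0981, terminal growth 0.0315, discount at r = 0.0788.
D_1 = 12.5952
D_2 = 13.8308
D_3 = 15.1876
D_4 = 16.6775
D_5 = 18.3136
D_6 = 20.1101
Terminal value at t=6: TV = D_7/(r−g) = 20.7436/(0.0788−0.0315) = 438.5538
P₀ = 12.5952/(1+0.0788)^1 + 13.8308/(1+0.0788)^2 + 15.1876/(1+0.0788)^3 + 16.6775/(1+0.0788)^4 + 18.3136/(1+0.0788)^5 + 20.1101/(1+0.0788)^6 + 438.5538/(1+0.0788)^6 = 351.4729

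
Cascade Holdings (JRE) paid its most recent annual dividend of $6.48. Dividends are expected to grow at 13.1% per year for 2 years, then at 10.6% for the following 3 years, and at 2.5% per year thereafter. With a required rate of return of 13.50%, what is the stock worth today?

$86.70

Three-stage DDM. Project D₁…D_5; terminal Gordon value at t=5 with g = 0.025; discount at r = 0.135.
D_1 = 7.3289
D_2 = 8.2890
D_3 = 9.1676
D_4 = 10.1394
D_5 = 11.2141
TV_5 = 11.4945/(0.135−0.025) = 104.4953
P₀ = Σ Dₜ/(1+r)ᵗ + TV_5/(1+r)^5 = 86.7026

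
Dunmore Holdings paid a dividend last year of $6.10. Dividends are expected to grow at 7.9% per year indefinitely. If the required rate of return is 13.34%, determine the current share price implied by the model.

Gordon growth model: P₀ = D₁/(r − g). D₁ = 6.10 × (1 + 0.079) = 6.5819.
P₀ = 6.5819 / (0.1334 − 0.079) = 6.5819 / 0.0544 = 120.9908

$120.99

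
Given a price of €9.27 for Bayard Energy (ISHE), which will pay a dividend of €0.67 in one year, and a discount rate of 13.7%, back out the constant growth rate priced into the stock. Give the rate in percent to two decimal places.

From P₀ = D₁/(r − g), the implied growth is g = r − D₁/P₀.
g = 0.137 − 0.67/9.27 = 0.137 − 0.07228 = 0.06472

6.47%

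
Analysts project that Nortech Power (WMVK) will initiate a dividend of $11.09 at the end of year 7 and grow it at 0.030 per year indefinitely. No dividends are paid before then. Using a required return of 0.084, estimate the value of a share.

$126.58

Deferred-dividend DDM. At t=6 the remaining stream is a growing perpetuity with first payment D_7 = 11.09.
V_6 = D_7/(r−g) = 11.09/(0.084−0.03) = 205.3704
P₀ = V_6/(1+r)^6 = 205.3704/(1+0.084)^6 = 126.5791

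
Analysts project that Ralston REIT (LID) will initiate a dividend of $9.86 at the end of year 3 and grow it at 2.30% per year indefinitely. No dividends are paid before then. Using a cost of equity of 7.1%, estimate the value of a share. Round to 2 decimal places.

$179.08

Deferred-dividend DDM. At t=2 the remaining stream is a growing perpetuity with first payment D_3 = 9.86.
V_2 = D_3/(r−g) = 9.86/(0.071−0.023) = 205.4167
P₀ = V_2/(1+r)^2 = 205.4167/(1+0.071)^2 = 179.0840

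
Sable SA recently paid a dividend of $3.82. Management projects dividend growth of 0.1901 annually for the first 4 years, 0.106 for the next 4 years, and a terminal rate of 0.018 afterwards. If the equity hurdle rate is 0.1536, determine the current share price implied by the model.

$59.57

Three-stage DDM. Project D₁…D_8; terminal Gordon value at t=8 with g = 0.018; discount at r = 0.1536.
D_1 = 4.5462
D_2 = 5.4104
D_3 = 6.4389
D_4 = 7.6630
D_5 = 8.4752
D_6 = 9.3736
D_7 = 10.3672
D_8 = 11.4662
TV_8 = 11.6725/(0.1536−0.018) = 86.0807
P₀ = Σ Dₜ/(1+r)ᵗ + TV_8/(1+r)^8 = 59.5669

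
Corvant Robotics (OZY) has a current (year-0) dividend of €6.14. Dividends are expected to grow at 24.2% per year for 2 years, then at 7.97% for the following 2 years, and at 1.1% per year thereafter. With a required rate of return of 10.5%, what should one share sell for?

Three-stage DDM. Project D₁…D_4; terminal Gordon value at t=4 with g = 0.011; discount at r = 0.105.
D_1 = 7.6259
D_2 = 9.4713
D_3 = 10.2262
D_4 = 11.0412
TV_4 = 11.1627/(0.105−0.011) = 118.7520
P₀ = Σ Dₜ/(1+r)ᵗ + TV_4/(1+r)^4 = 109.2943

€109.29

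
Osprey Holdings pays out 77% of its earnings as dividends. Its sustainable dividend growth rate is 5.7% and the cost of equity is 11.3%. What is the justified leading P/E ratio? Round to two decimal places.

13.75

Justified leading P/E = b/(r−g) = 0.77/(0.113−0.057) = 13.7500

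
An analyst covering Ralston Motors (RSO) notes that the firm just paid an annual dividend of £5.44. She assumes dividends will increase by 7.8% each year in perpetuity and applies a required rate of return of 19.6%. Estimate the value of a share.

Gordon growth model: P₀ = D₁/(r − g). D₁ = 5.44 × (1 + 0.078) = 5.8643.
P₀ = 5.8643 / (0.196 − 0.078) = 5.8643 / 0.118 = 49.6976

£49.70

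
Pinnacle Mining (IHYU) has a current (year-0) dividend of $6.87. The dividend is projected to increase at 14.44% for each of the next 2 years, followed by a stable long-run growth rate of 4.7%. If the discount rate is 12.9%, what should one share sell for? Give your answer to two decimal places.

$104.15

Two-stage DDM. Project D₁…D_2 at 0.1444, terminal growth 0.047, discount at r = 0.129.
D_1 = 7.8620
D_2 = 8.9973
Terminal value at t=2: TV = D_3/(r−g) = 9.4202/(0.129−0.047) = 114.8802
P₀ = 7.8620/(1+0.129)^1 + 8.9973/(1+0.129)^2 + 114.8802/(1+0.129)^2 = 104.1499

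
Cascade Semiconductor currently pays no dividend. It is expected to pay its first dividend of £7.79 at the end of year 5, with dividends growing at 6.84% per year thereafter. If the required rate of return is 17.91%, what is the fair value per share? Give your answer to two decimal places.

Deferred-dividend DDM. At t=4 the remaining stream is a growing perpetuity with first payment D_5 = 7.79.
V_4 = D_5/(r−g) = 7.79/(0.1791−0.0684) = 70.3704
P₀ = V_4/(1+r)^4 = 70.3704/(1+0.1791)^4 = 36.4072

£36.41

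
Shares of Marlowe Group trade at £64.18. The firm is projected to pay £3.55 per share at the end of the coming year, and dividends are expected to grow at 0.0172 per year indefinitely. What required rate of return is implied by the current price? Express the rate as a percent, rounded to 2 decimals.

Rearranging the constant-growth DDM: r = D₁/P₀ + g.
r = 3.5500 / 64.18 + 0.0172 = 0.05531 + 0.0172 = 0.07251

7.25%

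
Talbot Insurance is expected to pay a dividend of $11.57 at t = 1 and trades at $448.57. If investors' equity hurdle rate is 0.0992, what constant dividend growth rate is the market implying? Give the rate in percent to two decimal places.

7.34%

From P₀ = D₁/(r − g), the implied growth is g = r − D₁/P₀.
g = 0.0992 − 11.57/448.57 = 0.0992 − 0.02579 = 0.07341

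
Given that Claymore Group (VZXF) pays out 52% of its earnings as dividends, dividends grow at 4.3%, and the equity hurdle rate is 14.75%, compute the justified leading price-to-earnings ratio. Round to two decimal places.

Justified leading P/E = b/(r−g) = 0.52/(0.1475−0.043) = 4.9761

4.98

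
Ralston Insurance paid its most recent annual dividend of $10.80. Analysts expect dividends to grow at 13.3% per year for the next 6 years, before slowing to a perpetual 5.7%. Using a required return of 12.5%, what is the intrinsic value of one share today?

$241.60

Two-stage DDM. Project D₁…D_6 at 0.133, terminal growth 0.057, discount at r = 0.125.
D_1 = 12.2364
D_2 = 13.8638
D_3 = 15.7077
D_4 = 17.7969
D_5 = 20.1638
D_6 = 22.8456
Terminal value at t=6: TV = D_7/(r−g) = 24.1478/(0.125−0.057) = 355.1152
P₀ = 12.2364/(1+0.125)^1 + 13.8638/(1+0.125)^2 + 15.7077/(1+0.125)^3 + 17.7969/(1+0.125)^4 + 20.1638/(1+0.125)^5 + 22.8456/(1+0.125)^6 + 355.1152/(1+0.125)^6 = 241.5998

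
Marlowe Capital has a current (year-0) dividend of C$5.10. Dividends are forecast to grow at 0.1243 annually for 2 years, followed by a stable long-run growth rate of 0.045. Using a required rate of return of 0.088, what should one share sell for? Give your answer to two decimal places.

C$143.07

Two-stage DDM. Project D₁…D_2 at 0.1243, terminal growth 0.045, discount at r = 0.088.
D_1 = 5.7339
D_2 = 6.4467
Terminal value at t=2: TV = D_3/(r−g) = 6.7368/(0.088−0.045) = 156.6688
P₀ = 5.7339/(1+0.088)^1 + 6.4467/(1+0.088)^2 + 156.6688/(1+0.088)^2 = 143.0664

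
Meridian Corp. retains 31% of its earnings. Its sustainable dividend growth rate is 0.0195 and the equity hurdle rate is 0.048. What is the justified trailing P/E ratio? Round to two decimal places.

24.68

Payout ratio b = 1 − 0.31 = 0.69.
Justified trailing P/E = b(1+g)/(r−g) = 0.69×(1+0.0195)/(0.048−0.0195) = 24.6826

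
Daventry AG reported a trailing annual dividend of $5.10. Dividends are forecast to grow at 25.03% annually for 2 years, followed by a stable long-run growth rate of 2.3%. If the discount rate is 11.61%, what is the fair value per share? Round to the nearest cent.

$82.44

Two-stage DDM. Project D₁…D_2 at 0.2503, terminal growth 0.023, discount at r = 0.1161.
D_1 = 6.3765
D_2 = 7.9726
Terminal value at t=2: TV = D_3/(r−g) = 8.1559/(0.1161−0.023) = 87.6041
P₀ = 6.3765/(1+0.1161)^1 + 7.9726/(1+0.1161)^2 + 87.6041/(1+0.1161)^2 = 82.4398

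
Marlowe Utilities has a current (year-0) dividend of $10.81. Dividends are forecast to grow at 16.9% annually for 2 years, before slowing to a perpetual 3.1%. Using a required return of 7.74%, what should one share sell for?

$307.23

Two-stage DDM. Project D₁…D_2 at 0.169, terminal growth 0.031, discount at r = 0.0774.
D_1 = 12.6369
D_2 = 14.7725
Terminal value at t=2: TV = D_3/(r−g) = 15.2305/(0.0774−0.031) = 328.2429
P₀ = 12.6369/(1+0.0774)^1 + 14.7725/(1+0.0774)^2 + 328.2429/(1+0.0774)^2 = 307.2306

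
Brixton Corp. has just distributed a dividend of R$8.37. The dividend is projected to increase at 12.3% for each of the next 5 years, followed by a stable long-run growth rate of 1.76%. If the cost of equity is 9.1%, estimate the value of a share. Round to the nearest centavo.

R$179.77

Two-stage DDM. Project D₁…D_5 at 0.123, terminal growth 0.0176, discount at r = 0.091.
D_1 = 9.3995
D_2 = 10.5556
D_3 = 11.8540
D_4 = 13.3120
D_5 = 14.9494
Terminal value at t=5: TV = D_6/(r−g) = 15.2125/(0.091−0.0176) = 207.2551
P₀ = 9.3995/(1+0.091)^1 + 10.5556/(1+0.091)^2 + 11.8540/(1+0.091)^3 + 13.3120/(1+0.091)^4 + 14.9494/(1+0.091)^5 + 207.2551/(1+0.091)^5 = 179.7651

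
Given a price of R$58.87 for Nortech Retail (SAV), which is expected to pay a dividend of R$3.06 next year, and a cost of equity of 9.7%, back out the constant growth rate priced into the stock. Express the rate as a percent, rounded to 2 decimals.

From P₀ = D₁/(r − g), the implied growth is g = r − D₁/P₀.
g = 0.097 − 3.06/58.87 = 0.097 − 0.05198 = 0.04502

4.50%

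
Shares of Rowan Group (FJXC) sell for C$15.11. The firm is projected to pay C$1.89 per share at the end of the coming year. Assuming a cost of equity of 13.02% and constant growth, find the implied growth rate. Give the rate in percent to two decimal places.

From P₀ = D₁/(r − g), the implied growth is g = r − D₁/P₀.
g = 0.1302 − 1.89/15.11 = 0.1302 − 0.12508 = 0.00512

0.51%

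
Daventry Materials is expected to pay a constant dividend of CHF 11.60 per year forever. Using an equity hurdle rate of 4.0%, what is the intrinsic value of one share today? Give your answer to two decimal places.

Zero-growth DDM (perpetuity): P₀ = D/r = 11.60 / 0.04 = 290.0000

CHF 290.00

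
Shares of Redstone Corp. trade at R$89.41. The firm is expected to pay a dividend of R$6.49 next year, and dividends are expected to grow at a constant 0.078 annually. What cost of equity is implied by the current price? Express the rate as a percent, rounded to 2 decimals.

15.06%

Rearranging the constant-growth DDM: r = D₁/P₀ + g.
r = 6.4900 / 89.41 + 0.078 = 0.07259 + 0.078 = 0.15059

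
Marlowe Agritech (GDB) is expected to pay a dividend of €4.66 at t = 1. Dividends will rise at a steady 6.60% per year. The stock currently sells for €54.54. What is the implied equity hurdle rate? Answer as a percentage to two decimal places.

Rearranging the constant-growth DDM: r = D₁/P₀ + g.
r = 4.6600 / 54.54 + 0.066 = 0.08544 + 0.066 = 0.15144

15.14%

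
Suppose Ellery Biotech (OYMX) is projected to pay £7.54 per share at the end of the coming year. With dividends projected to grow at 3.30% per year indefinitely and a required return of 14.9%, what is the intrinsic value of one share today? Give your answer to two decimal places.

£65.00

Gordon growth model: P₀ = D₁/(r − g), with D₁ = 7.54 given directly.
P₀ = 7.5400 / (0.149 − 0.033) = 7.5400 / 0.116 = 65.0000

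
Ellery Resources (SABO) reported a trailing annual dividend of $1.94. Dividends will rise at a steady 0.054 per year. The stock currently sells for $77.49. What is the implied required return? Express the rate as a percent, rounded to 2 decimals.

8.04%

Rearranging the constant-growth DDM: r = D₁/P₀ + g.
D₁ = 1.94 × (1 + 0.054) = 2.0448.
r = 2.0448 / 77.49 + 0.054 = 0.02639 + 0.054 = 0.08039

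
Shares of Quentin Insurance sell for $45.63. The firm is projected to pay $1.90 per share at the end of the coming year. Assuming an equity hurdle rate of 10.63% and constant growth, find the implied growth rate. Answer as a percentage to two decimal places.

6.47%

From P₀ = D₁/(r − g), the implied growth is g = r − D₁/P₀.
g = 0.1063 − 1.90/45.63 = 0.1063 − 0.04164 = 0.06466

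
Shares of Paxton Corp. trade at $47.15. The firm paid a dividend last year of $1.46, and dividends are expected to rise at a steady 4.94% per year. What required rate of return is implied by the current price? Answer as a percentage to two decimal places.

Rearranging the constant-growth DDM: r = D₁/P₀ + g.
D₁ = 1.46 × (1 + 0.0494) = 1.5321.
r = 1.5321 / 47.15 + 0.0494 = 0.03249 + 0.0494 = 0.08189

8.19%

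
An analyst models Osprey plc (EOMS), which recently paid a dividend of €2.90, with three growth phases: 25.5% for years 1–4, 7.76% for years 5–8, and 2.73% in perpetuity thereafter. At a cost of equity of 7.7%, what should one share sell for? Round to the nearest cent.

€149.44

Three-stage DDM. Project D₁…D_8; terminal Gordon value at t=8 with g = 0.0273; discount at r = 0.077.
D_1 = 3.6395
D_2 = 4.5676
D_3 = 5.7323
D_4 = 7.1940
D_5 = 7.7523
D_6 = 8.3539
D_7 = 9.0021
D_8 = 9.7007
TV_8 = 9.9655/(0.077−0.0273) = 200.5137
P₀ = Σ Dₜ/(1+r)ᵗ + TV_8/(1+r)^8 = 149.4396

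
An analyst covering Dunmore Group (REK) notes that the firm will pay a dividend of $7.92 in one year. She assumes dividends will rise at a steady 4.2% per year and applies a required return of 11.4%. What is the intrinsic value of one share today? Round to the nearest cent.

Gordon growth model: P₀ = D₁/(r − g), with D₁ = 7.92 given directly.
P₀ = 7.9200 / (0.114 − 0.042) = 7.9200 / 0.072 = 110.0000

$110.00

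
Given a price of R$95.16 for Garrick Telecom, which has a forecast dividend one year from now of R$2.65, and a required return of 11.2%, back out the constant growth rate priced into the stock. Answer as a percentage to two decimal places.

From P₀ = D₁/(r − g), the implied growth is g = r − D₁/P₀.
g = 0.112 − 2.65/95.16 = 0.112 − 0.02785 = 0.08415

8.42%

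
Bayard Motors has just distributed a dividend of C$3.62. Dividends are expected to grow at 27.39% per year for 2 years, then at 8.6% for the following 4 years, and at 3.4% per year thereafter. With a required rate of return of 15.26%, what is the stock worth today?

C$54.08

Three-stage DDM. Project D₁…D_6; terminal Gordon value at t=6 with g = 0.034; discount at r = 0.1526.
D_1 = 4.6115
D_2 = 5.8746
D_3 = 6.3798
D_4 = 6.9285
D_5 = 7.5243
D_6 = 8.1714
TV_6 = 8.4493/(0.1526−0.034) = 71.2417
P₀ = Σ Dₜ/(1+r)ᵗ + TV_6/(1+r)^6 = 54.0846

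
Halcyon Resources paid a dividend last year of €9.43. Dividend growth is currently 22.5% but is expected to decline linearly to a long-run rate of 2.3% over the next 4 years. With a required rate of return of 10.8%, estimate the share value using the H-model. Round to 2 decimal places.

H-model: P₀ = D₀[(1+g_L) + H(g_S−g_L)]/(r−g_L), with H = 4/2 = 2.
P₀ = 9.43 × [(1+0.023) + 2×(0.225−0.023)] / (0.108−0.023)
   = 9.43 × 1.4270 / 0.085 = 158.3131

€158.31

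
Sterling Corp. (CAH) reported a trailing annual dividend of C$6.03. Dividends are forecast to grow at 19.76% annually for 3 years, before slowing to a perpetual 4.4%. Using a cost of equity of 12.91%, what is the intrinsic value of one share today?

C$108.65

Two-stage DDM. Project D₁…D_3 at 0.1976, terminal growth 0.044, discount at r = 0.1291.
D_1 = 7.2215
D_2 = 8.6485
D_3 = 10.3574
Terminal value at t=3: TV = D_4/(r−g) = 10.8132/(0.1291−0.044) = 127.0643
P₀ = 7.2215/(1+0.1291)^1 + 8.6485/(1+0.1291)^2 + 10.3574/(1+0.1291)^3 + 127.0643/(1+0.1291)^3 = 108.6478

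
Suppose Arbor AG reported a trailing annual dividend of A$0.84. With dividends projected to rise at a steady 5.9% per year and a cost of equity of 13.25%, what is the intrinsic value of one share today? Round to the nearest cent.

A$12.10

Gordon growth model: P₀ = D₁/(r − g). D₁ = 0.84 × (1 + 0.059) = 0.8896.
P₀ = 0.8896 / (0.1325 − 0.059) = 0.8896 / 0.0735 = 12.1029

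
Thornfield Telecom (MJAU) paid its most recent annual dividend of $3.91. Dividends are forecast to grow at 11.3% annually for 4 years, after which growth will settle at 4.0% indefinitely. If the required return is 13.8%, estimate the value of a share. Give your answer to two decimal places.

$52.77

Two-stage DDM. Project D₁…D_4 at 0.113, terminal growth 0.04, discount at r = 0.138.
D_1 = 4.3518
D_2 = 4.8436
D_3 = 5.3909
D_4 = 6.0001
Terminal value at t=4: TV = D_5/(r−g) = 6.2401/(0.138−0.04) = 63.6744
P₀ = 4.3518/(1+0.138)^1 + 4.8436/(1+0.138)^2 + 5.3909/(1+0.138)^3 + 6.0001/(1+0.138)^4 + 63.6744/(1+0.138)^4 = 52.7658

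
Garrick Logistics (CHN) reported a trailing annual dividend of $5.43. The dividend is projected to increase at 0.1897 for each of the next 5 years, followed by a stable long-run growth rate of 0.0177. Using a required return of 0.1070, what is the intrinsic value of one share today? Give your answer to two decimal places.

$122.60

Two-stage DDM. Project D₁…D_5 at 0.1897, terminal growth 0.0177, discount at r = 0.107.
D_1 = 6.4601
D_2 = 7.6855
D_3 = 9.1435
D_4 = 10.8780
D_5 = 12.9416
Terminal value at t=5: TV = D_6/(r−g) = 13.1706/(0.107−0.0177) = 147.4876
P₀ = 6.4601/(1+0.107)^1 + 7.6855/(1+0.107)^2 + 9.1435/(1+0.107)^3 + 10.8780/(1+0.107)^4 + 12.9416/(1+0.107)^5 + 147.4876/(1+0.107)^5 = 122.5951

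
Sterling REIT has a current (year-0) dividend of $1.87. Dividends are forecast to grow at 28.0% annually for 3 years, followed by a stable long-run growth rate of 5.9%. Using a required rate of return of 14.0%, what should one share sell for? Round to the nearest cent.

Two-stage DDM. Project D₁…D_3 at 0.28, terminal growth 0.059, discount at r = 0.14.
D_1 = 2.3936
D_2 = 3.0638
D_3 = 3.9217
Terminal value at t=3: TV = D_4/(r−g) = 4.1531/(0.14−0.059) = 51.2723
P₀ = 2.3936/(1+0.14)^1 + 3.0638/(1+0.14)^2 + 3.9217/(1+0.14)^3 + 51.2723/(1+0.14)^3 = 41.7115

$41.71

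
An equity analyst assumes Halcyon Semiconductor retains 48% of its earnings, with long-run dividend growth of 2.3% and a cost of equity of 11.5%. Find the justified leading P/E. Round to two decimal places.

Payout ratio b = 1 − 0.48 = 0.52.
Justified leading P/E = b/(r−g) = 0.52/(0.115−0.023) = 5.6522

5.65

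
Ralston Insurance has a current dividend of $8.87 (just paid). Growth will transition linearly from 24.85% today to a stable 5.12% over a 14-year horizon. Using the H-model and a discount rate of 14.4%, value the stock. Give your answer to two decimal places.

H-model: P₀ = D₀[(1+g_L) + H(g_S−g_L)]/(r−g_L), with H = 14/2 = 7.
P₀ = 8.87 × [(1+0.0512) + 7×(0.2485−0.0512)] / (0.144−0.0512)
   = 8.87 × 2.4323 / 0.0928 = 232.4838

$232.48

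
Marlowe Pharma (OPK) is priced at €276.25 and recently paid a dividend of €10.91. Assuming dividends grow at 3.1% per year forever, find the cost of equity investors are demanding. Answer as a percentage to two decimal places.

Rearranging the constant-growth DDM: r = D₁/P₀ + g.
D₁ = 10.91 × (1 + 0.031) = 11.2482.
r = 11.2482 / 276.25 + 0.031 = 0.04072 + 0.031 = 0.07172

7.17%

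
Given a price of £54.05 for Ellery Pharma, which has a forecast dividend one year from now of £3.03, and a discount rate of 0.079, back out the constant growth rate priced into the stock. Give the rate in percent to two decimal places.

2.29%

From P₀ = D₁/(r − g), the implied growth is g = r − D₁/P₀.
g = 0.079 − 3.03/54.05 = 0.079 − 0.05606 = 0.02294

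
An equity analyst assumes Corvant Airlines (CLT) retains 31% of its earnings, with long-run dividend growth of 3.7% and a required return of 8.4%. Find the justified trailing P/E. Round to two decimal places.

Payout ratio b = 1 − 0.31 = 0.69.
Justified trailing P/E = b(1+g)/(r−g) = 0.69×(1+0.037)/(0.084−0.037) = 15.2240

15.22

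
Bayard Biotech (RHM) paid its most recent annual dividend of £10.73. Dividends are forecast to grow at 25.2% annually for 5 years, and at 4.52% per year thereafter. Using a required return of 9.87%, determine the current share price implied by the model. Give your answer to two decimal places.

Two-stage DDM. Project D₁…D_5 at 0.252, terminal growth 0.0452, discount at r = 0.0987.
D_1 = 13.4340
D_2 = 16.8193
D_3 = 21.0578
D_4 = 26.3643
D_5 = 33.0082
Terminal value at t=5: TV = D_6/(r−g) = 34.5001/(0.0987−0.0452) = 644.8623
P₀ = 13.4340/(1+0.0987)^1 + 16.8193/(1+0.0987)^2 + 21.0578/(1+0.0987)^3 + 26.3643/(1+0.0987)^4 + 33.0082/(1+0.0987)^5 + 644.8623/(1+0.0987)^5 = 483.5304

£483.53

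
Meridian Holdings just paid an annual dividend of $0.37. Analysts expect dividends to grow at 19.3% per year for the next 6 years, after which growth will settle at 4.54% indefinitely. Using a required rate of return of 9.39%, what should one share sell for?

Two-stage DDM. Project D₁…D_6 at 0.193, terminal growth 0.0454, discount at r = 0.0939.
D_1 = 0.4414
D_2 = 0.5266
D_3 = 0.6282
D_4 = 0.7495
D_5 = 0.8941
D_6 = 1.0667
Terminal value at t=6: TV = D_7/(r−g) = 1.1151/(0.0939−0.0454) = 22.9924
P₀ = 0.4414/(1+0.0939)^1 + 0.5266/(1+0.0939)^2 + 0.6282/(1+0.0939)^3 + 0.7495/(1+0.0939)^4 + 0.8941/(1+0.0939)^5 + 1.0667/(1+0.0939)^6 + 22.9924/(1+0.0939)^6 = 16.4593

$16.46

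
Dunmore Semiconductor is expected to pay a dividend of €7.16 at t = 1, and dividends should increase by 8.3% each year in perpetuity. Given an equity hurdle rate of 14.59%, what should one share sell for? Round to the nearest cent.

Gordon growth model: P₀ = D₁/(r − g), with D₁ = 7.16 given directly.
P₀ = 7.1600 / (0.1459 − 0.083) = 7.1600 / 0.0629 = 113.8315

€113.83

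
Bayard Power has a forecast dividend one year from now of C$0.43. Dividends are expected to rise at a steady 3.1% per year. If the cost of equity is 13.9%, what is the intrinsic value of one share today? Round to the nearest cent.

Gordon growth model: P₀ = D₁/(r − g), with D₁ = 0.43 given directly.
P₀ = 0.4300 / (0.139 − 0.031) = 0.4300 / 0.108 = 3.9815

C$3.98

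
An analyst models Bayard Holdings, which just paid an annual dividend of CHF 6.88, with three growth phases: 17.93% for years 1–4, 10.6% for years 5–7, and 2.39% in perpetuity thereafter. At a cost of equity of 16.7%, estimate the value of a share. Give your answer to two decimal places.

Three-stage DDM. Project D₁…D_7; terminal Gordon value at t=7 with g = 0.0239; discount at r = 0.167.
D_1 = 8.1136
D_2 = 9.5683
D_3 = 11.2840
D_4 = 13.3072
D_5 = 14.7177
D_6 = 16.2778
D_7 = 18.0033
TV_7 = 18.4335/(0.167−0.0239) = 128.8157
P₀ = Σ Dₜ/(1+r)ᵗ + TV_7/(1+r)^7 = 91.3032

CHF 91.30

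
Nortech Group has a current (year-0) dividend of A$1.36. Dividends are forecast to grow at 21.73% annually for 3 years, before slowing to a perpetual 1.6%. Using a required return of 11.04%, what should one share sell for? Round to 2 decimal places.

A$24.20

Two-stage DDM. Project D₁…D_3 at 0.2173, terminal growth 0.016, discount at r = 0.1104.
D_1 = 1.6555
D_2 = 2.0153
D_3 = 2.4532
Terminal value at t=3: TV = D_4/(r−g) = 2.4924/(0.1104−0.016) = 26.4030
P₀ = 1.6555/(1+0.1104)^1 + 2.0153/(1+0.1104)^2 + 2.4532/(1+0.1104)^3 + 26.4030/(1+0.1104)^3 = 24.2020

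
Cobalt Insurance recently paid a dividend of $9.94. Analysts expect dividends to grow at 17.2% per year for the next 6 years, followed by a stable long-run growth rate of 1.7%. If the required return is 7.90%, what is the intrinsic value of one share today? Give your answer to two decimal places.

Two-stage DDM. Project D₁…D_6 at 0.172, terminal growth 0.017, discount at r = 0.079.
D_1 = 11.6497
D_2 = 13.6534
D_3 = 16.0018
D_4 = 18.7541
D_5 = 21.9798
D_6 = 25.7604
Terminal value at t=6: TV = D_7/(r−g) = 26.1983/(0.079−0.017) = 422.5531
P₀ = 11.6497/(1+0.079)^1 + 13.6534/(1+0.079)^2 + 16.0018/(1+0.079)^3 + 18.7541/(1+0.079)^4 + 21.9798/(1+0.079)^5 + 25.7604/(1+0.079)^6 + 422.5531/(1+0.079)^6 = 348.2149

$348.21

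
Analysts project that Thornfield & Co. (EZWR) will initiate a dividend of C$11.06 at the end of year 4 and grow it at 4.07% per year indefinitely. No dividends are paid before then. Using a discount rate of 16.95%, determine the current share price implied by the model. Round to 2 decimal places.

C$53.68

Deferred-dividend DDM. At t=3 the remaining stream is a growing perpetuity with first payment D_4 = 11.06.
V_3 = D_4/(r−g) = 11.06/(0.1695−0.0407) = 85.8696
P₀ = V_3/(1+r)^3 = 85.8696/(1+0.1695)^3 = 53.6832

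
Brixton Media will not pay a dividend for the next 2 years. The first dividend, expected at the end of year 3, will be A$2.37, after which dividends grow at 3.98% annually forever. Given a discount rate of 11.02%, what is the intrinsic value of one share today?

Deferred-dividend DDM. At t=2 the remaining stream is a growing perpetuity with first payment D_3 = 2.37.
V_2 = D_3/(r−g) = 2.37/(0.1102−0.0398) = 33.6648
P₀ = V_2/(1+r)^2 = 33.6648/(1+0.1102)^2 = 27.3132

A$27.31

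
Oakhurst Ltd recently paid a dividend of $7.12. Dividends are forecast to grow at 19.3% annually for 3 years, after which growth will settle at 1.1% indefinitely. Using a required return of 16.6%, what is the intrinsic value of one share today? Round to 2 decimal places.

Two-stage DDM. Project D₁…D_3 at 0.193, terminal growth 0.011, discount at r = 0.166.
D_1 = 8.4942
D_2 = 10.1335
D_3 = 12.0893
Terminal value at t=3: TV = D_4/(r−g) = 12.2223/(0.166−0.011) = 78.8535
P₀ = 8.4942/(1+0.166)^1 + 10.1335/(1+0.166)^2 + 12.0893/(1+0.166)^3 + 78.8535/(1+0.166)^3 = 72.1068

$72.11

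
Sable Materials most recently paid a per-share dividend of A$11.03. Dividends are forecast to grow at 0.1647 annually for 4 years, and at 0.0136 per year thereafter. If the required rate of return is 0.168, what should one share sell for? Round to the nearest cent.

A$115.40

Two-stage DDM. Project D₁…D_4 at 0.1647, terminal growth 0.0136, discount at r = 0.168.
D_1 = 12.8466
D_2 = 14.9625
D_3 = 17.4268
D_4 = 20.2970
Terminal value at t=4: TV = D_5/(r−g) = 20.5730/(0.168−0.0136) = 133.2451
P₀ = 12.8466/(1+0.168)^1 + 14.9625/(1+0.168)^2 + 17.4268/(1+0.168)^3 + 20.2970/(1+0.168)^4 + 133.2451/(1+0.168)^4 = 115.4038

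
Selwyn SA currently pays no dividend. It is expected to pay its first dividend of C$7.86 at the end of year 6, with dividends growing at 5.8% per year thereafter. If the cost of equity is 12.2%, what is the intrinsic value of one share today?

C$69.07

Deferred-dividend DDM. At t=5 the remaining stream is a growing perpetuity with first payment D_6 = 7.86.
V_5 = D_6/(r−g) = 7.86/(0.122−0.058) = 122.8125
P₀ = V_5/(1+r)^5 = 122.8125/(1+0.122)^5 = 69.0682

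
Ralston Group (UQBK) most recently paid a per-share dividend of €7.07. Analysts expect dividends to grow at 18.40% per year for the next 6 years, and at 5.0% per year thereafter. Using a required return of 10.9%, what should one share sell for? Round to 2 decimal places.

€240.00

Two-stage DDM. Project D₁…D_6 at 0.184, terminal growth 0.05, discount at r = 0.109.
D_1 = 8.3709
D_2 = 9.9111
D_3 = 11.7348
D_4 = 13.8940
D_5 = 16.4505
D_6 = 19.4773
Terminal value at t=6: TV = D_7/(r−g) = 20.4512/(0.109−0.05) = 346.6306
P₀ = 8.3709/(1+0.109)^1 + 9.9111/(1+0.109)^2 + 11.7348/(1+0.109)^3 + 13.8940/(1+0.109)^4 + 16.4505/(1+0.109)^5 + 19.4773/(1+0.109)^6 + 346.6306/(1+0.109)^6 = 240.0000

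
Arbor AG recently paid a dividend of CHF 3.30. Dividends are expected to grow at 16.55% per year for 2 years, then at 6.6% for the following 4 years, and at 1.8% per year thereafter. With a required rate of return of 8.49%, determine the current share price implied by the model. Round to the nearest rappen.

CHF 75.96

Three-stage DDM. Project D₁…D_6; terminal Gordon value at t=6 with g = 0.018; discount at r = 0.0849.
D_1 = 3.8461
D_2 = 4.4827
D_3 = 4.7785
D_4 = 5.0939
D_5 = 5.4301
D_6 = 5.7885
TV_6 = 5.8927/(0.0849−0.018) = 88.0824
P₀ = Σ Dₜ/(1+r)ᵗ + TV_6/(1+r)^6 = 75.9554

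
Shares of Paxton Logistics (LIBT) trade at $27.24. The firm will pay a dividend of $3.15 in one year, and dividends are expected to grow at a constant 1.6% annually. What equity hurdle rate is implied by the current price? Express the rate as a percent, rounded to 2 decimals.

13.16%

Rearranging the constant-growth DDM: r = D₁/P₀ + g.
r = 3.1500 / 27.24 + 0.016 = 0.11564 + 0.016 = 0.13164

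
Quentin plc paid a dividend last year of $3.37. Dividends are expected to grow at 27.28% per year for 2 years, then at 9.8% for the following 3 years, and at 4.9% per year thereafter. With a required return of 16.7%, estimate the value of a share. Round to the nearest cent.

$48.03

Three-stage DDM. Project D₁…D_5; terminal Gordon value at t=5 with g = 0.049; discount at r = 0.167.
D_1 = 4.2893
D_2 = 5.4595
D_3 = 5.9945
D_4 = 6.5820
D_5 = 7.2270
TV_5 = 7.5811/(0.167−0.049) = 64.2467
P₀ = Σ Dₜ/(1+r)ᵗ + TV_5/(1+r)^5 = 48.0258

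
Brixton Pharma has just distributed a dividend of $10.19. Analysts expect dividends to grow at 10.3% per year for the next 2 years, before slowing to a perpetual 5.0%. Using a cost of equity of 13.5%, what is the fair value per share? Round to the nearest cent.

$138.40

Two-stage DDM. Project D₁…D_2 at 0.103, terminal growth 0.05, discount at r = 0.135.
D_1 = 11.2396
D_2 = 12.3972
Terminal value at t=2: TV = D_3/(r−g) = 13.0171/(0.135−0.05) = 153.1424
P₀ = 11.2396/(1+0.135)^1 + 12.3972/(1+0.135)^2 + 153.1424/(1+0.135)^2 = 138.4049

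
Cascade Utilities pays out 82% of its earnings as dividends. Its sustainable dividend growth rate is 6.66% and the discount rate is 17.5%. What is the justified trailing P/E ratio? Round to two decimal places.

8.07

Justified trailing P/E = b(1+g)/(r−g) = 0.82×(1+0.0666)/(0.175−0.0666) = 8.0684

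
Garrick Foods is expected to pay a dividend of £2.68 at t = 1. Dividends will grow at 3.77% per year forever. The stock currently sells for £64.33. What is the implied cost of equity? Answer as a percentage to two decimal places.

Rearranging the constant-growth DDM: r = D₁/P₀ + g.
r = 2.6800 / 64.33 + 0.0377 = 0.04166 + 0.0377 = 0.07936

7.94%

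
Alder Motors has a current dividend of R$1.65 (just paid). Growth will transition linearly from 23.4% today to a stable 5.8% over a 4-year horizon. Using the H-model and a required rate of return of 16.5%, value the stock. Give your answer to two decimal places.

H-model: P₀ = D₀[(1+g_L) + H(g_S−g_L)]/(r−g_L), with H = 4/2 = 2.
P₀ = 1.65 × [(1+0.058) + 2×(0.234−0.058)] / (0.165−0.058)
   = 1.65 × 1.4100 / 0.107 = 21.7430

R$21.74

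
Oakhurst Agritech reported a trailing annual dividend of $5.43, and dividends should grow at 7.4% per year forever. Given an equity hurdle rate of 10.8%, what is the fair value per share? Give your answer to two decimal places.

$171.52

Gordon growth model: P₀ = D₁/(r − g). D₁ = 5.43 × (1 + 0.074) = 5.8318.
P₀ = 5.8318 / (0.108 − 0.074) = 5.8318 / 0.034 = 171.5241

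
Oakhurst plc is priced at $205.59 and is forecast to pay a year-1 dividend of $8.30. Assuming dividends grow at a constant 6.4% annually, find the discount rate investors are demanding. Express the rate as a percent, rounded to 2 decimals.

10.44%

Rearranging the constant-growth DDM: r = D₁/P₀ + g.
r = 8.3000 / 205.59 + 0.064 = 0.04037 + 0.064 = 0.10437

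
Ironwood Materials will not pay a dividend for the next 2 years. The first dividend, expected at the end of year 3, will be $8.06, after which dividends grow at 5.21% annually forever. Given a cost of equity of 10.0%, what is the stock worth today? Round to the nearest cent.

$139.06

Deferred-dividend DDM. At t=2 the remaining stream is a growing perpetuity with first payment D_3 = 8.06.
V_2 = D_3/(r−g) = 8.06/(0.1−0.0521) = 168.2672
P₀ = V_2/(1+r)^2 = 168.2672/(1+0.1)^2 = 139.0638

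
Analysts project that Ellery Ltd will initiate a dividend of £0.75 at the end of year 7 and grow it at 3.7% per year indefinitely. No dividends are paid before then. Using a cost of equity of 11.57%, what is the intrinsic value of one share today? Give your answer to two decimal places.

Deferred-dividend DDM. At t=6 the remaining stream is a growing perpetuity with first payment D_7 = 0.75.
V_6 = D_7/(r−g) = 0.75/(0.1157−0.037) = 9.5299
P₀ = V_6/(1+r)^6 = 9.5299/(1+0.1157)^6 = 4.9409

£4.94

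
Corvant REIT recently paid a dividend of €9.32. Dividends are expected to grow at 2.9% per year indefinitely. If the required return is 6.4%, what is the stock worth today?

€274.01

Gordon growth model: P₀ = D₁/(r − g). D₁ = 9.32 × (1 + 0.029) = 9.5903.
P₀ = 9.5903 / (0.064 − 0.029) = 9.5903 / 0.035 = 274.0080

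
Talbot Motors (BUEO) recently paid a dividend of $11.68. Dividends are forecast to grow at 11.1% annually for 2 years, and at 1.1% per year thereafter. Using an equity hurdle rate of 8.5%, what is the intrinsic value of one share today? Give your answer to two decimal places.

Two-stage DDM. Project D₁…D_2 at 0.111, terminal growth 0.011, discount at r = 0.085.
D_1 = 12.9765
D_2 = 14.4169
Terminal value at t=2: TV = D_3/(r−g) = 14.5755/(0.085−0.011) = 196.9656
P₀ = 12.9765/(1+0.085)^1 + 14.4169/(1+0.085)^2 + 196.9656/(1+0.085)^2 = 191.5199

$191.52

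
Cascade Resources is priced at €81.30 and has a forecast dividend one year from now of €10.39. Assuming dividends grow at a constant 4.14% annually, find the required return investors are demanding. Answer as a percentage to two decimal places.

16.92%

Rearranging the constant-growth DDM: r = D₁/P₀ + g.
r = 10.3900 / 81.30 + 0.0414 = 0.12780 + 0.0414 = 0.16920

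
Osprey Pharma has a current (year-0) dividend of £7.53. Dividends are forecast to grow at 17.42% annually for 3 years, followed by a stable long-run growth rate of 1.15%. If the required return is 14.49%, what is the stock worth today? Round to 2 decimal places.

£85.36

Two-stage DDM. Project D₁…D_3 at 0.1742, terminal growth 0.0115, discount at r = 0.1449.
D_1 = 8.8417
D_2 = 10.3820
D_3 = 12.1905
Terminal value at t=3: TV = D_4/(r−g) = 12.3307/(0.1449−0.0115) = 92.4339
P₀ = 8.8417/(1+0.1449)^1 + 10.3820/(1+0.1449)^2 + 12.1905/(1+0.1449)^3 + 92.4339/(1+0.1449)^3 = 85.3587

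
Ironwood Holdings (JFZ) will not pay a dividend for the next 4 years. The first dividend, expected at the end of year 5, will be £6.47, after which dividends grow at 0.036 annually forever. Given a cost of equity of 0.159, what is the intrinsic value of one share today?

£29.15

Deferred-dividend DDM. At t=4 the remaining stream is a growing perpetuity with first payment D_5 = 6.47.
V_4 = D_5/(r−g) = 6.47/(0.159−0.036) = 52.6016
P₀ = V_4/(1+r)^4 = 52.6016/(1+0.159)^4 = 29.1518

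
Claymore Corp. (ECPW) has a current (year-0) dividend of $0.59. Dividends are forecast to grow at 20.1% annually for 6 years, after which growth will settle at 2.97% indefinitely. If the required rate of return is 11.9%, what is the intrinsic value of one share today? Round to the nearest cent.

$14.97

Two-stage DDM. Project D₁…D_6 at 0.201, terminal growth 0.0297, discount at r = 0.119.
D_1 = 0.7086
D_2 = 0.8510
D_3 = 1.0221
D_4 = 1.2275
D_5 = 1.4742
D_6 = 1.7706
Terminal value at t=6: TV = D_7/(r−g) = 1.8231/(0.119−0.0297) = 20.4159
P₀ = 0.7086/(1+0.119)^1 + 0.8510/(1+0.119)^2 + 1.0221/(1+0.119)^3 + 1.2275/(1+0.119)^4 + 1.4742/(1+0.119)^5 + 1.7706/(1+0.119)^6 + 20.4159/(1+0.119)^6 = 14.9662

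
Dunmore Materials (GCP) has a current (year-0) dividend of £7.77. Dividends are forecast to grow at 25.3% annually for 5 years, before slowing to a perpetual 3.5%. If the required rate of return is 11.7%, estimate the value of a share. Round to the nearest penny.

Two-stage DDM. Project D₁…D_5 at 0.253, terminal growth 0.035, discount at r = 0.117.
D_1 = 9.7358
D_2 = 12.1990
D_3 = 15.2853
D_4 = 19.1525
D_5 = 23.9981
Terminal value at t=5: TV = D_6/(r−g) = 24.8380/(0.117−0.035) = 302.9025
P₀ = 9.7358/(1+0.117)^1 + 12.1990/(1+0.117)^2 + 15.2853/(1+0.117)^3 + 19.1525/(1+0.117)^4 + 23.9981/(1+0.117)^5 + 302.9025/(1+0.117)^5 = 229.7605

£229.76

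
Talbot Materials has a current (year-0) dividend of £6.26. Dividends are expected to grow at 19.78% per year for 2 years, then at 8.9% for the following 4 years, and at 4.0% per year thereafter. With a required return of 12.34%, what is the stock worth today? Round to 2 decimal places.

Three-stage DDM. Project D₁…D_6; terminal Gordon value at t=6 with g = 0.04; discount at r = 0.1234.
D_1 = 7.4982
D_2 = 8.9814
D_3 = 9.7807
D_4 = 10.6512
D_5 = 11.5992
D_6 = 12.6315
TV_6 = 13.1367/(0.1234−0.04) = 157.5149
P₀ = Σ Dₜ/(1+r)ᵗ + TV_6/(1+r)^6 = 118.5080

£118.51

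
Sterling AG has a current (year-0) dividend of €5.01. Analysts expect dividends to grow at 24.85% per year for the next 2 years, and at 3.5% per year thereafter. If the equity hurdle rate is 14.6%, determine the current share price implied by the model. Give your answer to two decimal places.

Two-stage DDM. Project D₁…D_2 at 0.2485, terminal growth 0.035, discount at r = 0.146.
D_1 = 6.2550
D_2 = 7.8093
Terminal value at t=2: TV = D_3/(r−g) = 8.0827/(0.146−0.035) = 72.8169
P₀ = 6.2550/(1+0.146)^1 + 7.8093/(1+0.146)^2 + 72.8169/(1+0.146)^2 = 66.8495

€66.85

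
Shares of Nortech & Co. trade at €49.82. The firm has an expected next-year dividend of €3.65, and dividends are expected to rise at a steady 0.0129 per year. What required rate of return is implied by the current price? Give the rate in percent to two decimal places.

8.62%

Rearranging the constant-growth DDM: r = D₁/P₀ + g.
r = 3.6500 / 49.82 + 0.0129 = 0.07326 + 0.0129 = 0.08616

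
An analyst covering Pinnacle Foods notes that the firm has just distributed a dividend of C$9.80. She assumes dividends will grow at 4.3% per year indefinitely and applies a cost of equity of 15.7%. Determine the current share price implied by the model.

C$89.66

Gordon growth model: P₀ = D₁/(r − g). D₁ = 9.80 × (1 + 0.043) = 10.2214.
P₀ = 10.2214 / (0.157 − 0.043) = 10.2214 / 0.114 = 89.6614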